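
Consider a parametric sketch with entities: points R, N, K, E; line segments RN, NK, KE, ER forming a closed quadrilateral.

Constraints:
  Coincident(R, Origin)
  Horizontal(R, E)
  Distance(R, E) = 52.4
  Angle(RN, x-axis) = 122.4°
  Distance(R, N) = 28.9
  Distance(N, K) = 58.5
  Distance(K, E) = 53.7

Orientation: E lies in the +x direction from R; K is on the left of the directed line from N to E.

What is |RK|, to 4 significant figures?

62.93

Checks: |NK| = 58.50 ✓; |KE| = 53.70 ✓.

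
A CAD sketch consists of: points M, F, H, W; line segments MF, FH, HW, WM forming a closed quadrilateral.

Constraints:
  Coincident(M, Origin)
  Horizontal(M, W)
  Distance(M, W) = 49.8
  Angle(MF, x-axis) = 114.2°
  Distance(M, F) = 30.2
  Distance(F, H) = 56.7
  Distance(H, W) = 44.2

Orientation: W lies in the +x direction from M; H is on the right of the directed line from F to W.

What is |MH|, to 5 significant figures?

26.527

M is at the origin; MW is horizontal with |MW| = 49.8 and W in +x, so W = (49.8, 0). MF runs at 114.2° with |MF| = 30.2, so F = (-12.380, 27.546). H is determined by |FH| = 56.7 and |HW| = 44.2 together: it lies at the intersection of circle(F, 56.7) and circle(W, 44.2). With |FW| = 68.008, the foot of the radical line on FW is 43.277 from F and the perpendicular offset is √(56.7² − 43.277²) = 36.633. Taking the right-of-FW solution: H = (12.350, -23.477).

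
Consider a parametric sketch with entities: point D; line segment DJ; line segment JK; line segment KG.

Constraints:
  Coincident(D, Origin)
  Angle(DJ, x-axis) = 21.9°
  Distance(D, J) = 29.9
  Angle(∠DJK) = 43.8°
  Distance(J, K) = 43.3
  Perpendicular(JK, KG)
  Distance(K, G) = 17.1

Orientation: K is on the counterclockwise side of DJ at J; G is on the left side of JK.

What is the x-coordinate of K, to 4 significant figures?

-12.43

D is at the origin; DJ runs at 21.9° with length 29.9, so J = 29.9·(cos 21.9°, sin 21.9°) = (27.74, 11.15). ∠DJK = 43.8°, so JK runs at 21.9° + (180° − 43.8°) = 158.1° from the x-axis; with |JK| = 43.3, K = J + 43.3·(cos 158.1°, sin 158.1°) = (-12.43, 27.30). So K.x = -12.43.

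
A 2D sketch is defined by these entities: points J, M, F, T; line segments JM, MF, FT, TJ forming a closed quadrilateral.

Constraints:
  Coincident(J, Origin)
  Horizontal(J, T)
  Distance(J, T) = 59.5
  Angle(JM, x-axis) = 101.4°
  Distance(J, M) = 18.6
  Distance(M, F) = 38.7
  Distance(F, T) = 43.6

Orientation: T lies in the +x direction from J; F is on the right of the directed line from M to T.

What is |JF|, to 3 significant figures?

22.7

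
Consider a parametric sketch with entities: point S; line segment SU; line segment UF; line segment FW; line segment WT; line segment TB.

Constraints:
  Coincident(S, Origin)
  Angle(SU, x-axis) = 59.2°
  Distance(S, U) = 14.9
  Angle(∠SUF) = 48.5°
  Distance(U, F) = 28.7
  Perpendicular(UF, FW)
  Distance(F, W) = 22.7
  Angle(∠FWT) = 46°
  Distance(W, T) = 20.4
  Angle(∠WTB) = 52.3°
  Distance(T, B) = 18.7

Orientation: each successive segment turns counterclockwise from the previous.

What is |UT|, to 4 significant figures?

16.42

S is at the origin; SU runs at 59.2° with length 14.9, so U = (7.629, 12.80). ∠SUF = 48.5° gives UF at -169.3° from the x-axis; with |UF| = 28.7, F = (-20.57, 7.470). UF ⟂ FW, so FW runs at -79.30°; with |FW| = 22.7, W = (-16.36, -14.84). ∠FWT = 46.0° gives WT at 54.70° from the x-axis; with |WT| = 20.4, T = (-4.569, 1.814). Then |UT| = |T − U| = 16.42.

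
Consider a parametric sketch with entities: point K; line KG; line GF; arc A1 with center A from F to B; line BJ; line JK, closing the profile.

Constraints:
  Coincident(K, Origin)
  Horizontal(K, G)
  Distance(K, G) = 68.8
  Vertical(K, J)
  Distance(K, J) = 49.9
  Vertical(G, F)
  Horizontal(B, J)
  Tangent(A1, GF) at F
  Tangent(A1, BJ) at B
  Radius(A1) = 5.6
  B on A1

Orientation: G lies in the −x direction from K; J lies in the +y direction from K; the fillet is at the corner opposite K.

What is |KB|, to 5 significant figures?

80.525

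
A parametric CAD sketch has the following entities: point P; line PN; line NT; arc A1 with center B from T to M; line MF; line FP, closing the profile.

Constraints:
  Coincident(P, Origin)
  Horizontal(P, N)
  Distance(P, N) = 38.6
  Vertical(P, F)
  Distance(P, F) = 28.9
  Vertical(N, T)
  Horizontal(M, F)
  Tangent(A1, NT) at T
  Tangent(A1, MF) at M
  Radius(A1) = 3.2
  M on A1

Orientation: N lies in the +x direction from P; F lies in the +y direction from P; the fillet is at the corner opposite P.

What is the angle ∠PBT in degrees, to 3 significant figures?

144°

P is at the origin; PN is horizontal with |PN| = 38.6 and N on the +x side, so N = (38.6, 0.00). P and F share the same x with |PF| = 28.9 and F on the +y side, so F = (0.00, 28.9). The virtual corner opposite P is at (38.6, 28.9). A1 meets NT tangentially, so BT is at right angles to NT and the tangent condition forces BM to be normal to MF, with radius 3.2, so the center B sits 3.2 in from both sides at B = (35.4, 25.7). That places the tangent points at T = (38.6, 25.7) on NT and M = (35.4, 28.9) on MF. Then cos ∠PBT = BP·BT / (|BP||BT|), giving 144°.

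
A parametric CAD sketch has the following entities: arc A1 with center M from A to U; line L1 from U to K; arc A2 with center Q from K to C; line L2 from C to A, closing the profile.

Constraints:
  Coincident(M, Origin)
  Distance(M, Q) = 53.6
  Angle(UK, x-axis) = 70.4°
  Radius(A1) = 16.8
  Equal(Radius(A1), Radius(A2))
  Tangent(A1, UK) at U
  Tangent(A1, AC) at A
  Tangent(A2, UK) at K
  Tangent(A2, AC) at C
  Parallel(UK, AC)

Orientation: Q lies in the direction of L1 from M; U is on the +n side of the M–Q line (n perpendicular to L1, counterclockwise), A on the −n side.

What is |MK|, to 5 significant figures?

56.171

The slot axis is L1's direction at 70.4°, so u = (cos 70.4°, sin 70.4°) = (0.33545, 0.94206) and n = (−sin 70.4°, cos 70.4°) = (-0.94206, 0.33545). M is at the origin and Q lies 53.6 along u from M, so Q = 53.6·u = (17.980, 50.494). Tangency of A1 to both parallel lines with radius 16.8 puts U and A at M ± 16.8·n: U = (-15.827, 5.6356), A = (15.827, -5.6356). Equal radii place K and C the same way about Q: K = Q + 16.8·n = (2.1536, 56.130), C = Q − 16.8·n = (33.807, 44.859). Then |MK| = |K − M| = 56.171.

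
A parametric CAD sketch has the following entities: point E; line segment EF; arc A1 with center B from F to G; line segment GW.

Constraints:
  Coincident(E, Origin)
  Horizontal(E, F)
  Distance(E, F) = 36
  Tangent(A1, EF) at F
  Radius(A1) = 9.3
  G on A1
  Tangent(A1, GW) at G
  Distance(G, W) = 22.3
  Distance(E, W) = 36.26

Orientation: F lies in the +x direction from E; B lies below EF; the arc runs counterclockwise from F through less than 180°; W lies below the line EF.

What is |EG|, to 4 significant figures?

27.89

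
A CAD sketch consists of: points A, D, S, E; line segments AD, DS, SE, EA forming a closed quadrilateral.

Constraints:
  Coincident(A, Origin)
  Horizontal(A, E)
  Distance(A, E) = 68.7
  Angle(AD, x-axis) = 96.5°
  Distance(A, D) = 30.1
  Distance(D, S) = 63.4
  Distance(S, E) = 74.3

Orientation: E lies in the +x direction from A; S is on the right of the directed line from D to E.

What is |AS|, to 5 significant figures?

33.317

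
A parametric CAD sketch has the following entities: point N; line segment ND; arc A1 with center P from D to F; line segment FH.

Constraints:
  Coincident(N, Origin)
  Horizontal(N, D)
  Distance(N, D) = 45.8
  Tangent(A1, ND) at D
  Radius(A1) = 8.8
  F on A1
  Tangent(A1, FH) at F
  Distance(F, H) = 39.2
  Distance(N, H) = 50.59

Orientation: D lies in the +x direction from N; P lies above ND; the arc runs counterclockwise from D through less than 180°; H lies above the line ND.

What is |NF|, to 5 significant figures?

54.314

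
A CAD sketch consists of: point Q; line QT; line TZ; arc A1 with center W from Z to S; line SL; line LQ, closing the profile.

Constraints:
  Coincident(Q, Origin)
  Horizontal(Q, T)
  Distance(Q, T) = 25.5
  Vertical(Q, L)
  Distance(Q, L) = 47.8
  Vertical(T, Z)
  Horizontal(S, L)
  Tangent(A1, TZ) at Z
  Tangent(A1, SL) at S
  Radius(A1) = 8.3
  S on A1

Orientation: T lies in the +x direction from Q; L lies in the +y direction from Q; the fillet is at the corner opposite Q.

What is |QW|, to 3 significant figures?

43.1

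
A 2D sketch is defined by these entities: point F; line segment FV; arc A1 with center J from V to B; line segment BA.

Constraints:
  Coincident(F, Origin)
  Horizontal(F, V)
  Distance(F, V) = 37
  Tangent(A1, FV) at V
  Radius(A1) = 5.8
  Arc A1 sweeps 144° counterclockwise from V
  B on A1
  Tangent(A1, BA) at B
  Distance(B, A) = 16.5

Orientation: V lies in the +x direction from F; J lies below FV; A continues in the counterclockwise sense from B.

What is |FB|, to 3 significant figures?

35.2

F is at the origin; FV is horizontal with |FV| = 37.0 and V on the +x side, so V = (37.0, 0.00). Tangency of A1 to FV means the radius JV is perpendicular to FV, so J = V + (0, -5.8) = (37.0, -5.80). On A1, V sits at bearing 90° from J; a 144° counterclockwise sweep puts B at bearing 234°, so B = J + 5.8·(cos 234°, sin 234°) = (33.6, -10.5). Then |FB| = |B − F| = 35.2.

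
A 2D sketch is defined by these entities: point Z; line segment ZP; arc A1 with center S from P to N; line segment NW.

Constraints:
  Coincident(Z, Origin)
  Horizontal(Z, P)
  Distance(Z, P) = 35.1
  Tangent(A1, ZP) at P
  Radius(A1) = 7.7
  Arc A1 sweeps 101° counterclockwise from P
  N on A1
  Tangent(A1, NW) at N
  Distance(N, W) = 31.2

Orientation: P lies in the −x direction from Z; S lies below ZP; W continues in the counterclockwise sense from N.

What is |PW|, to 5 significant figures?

39.828

Z is at the origin; Z and P share the same y with |ZP| = 35.1 and P on the −x side, so P = (-35.100, 0.0000). A1 meets ZP tangentially, so SP is at right angles to ZP, so S = P + (0, -7.7) = (-35.100, -7.7000). On A1, P sits at bearing 90° from S; a 101° counterclockwise sweep puts N at bearing 191°, so N = S + 7.7·(cos 191°, sin 191°) = (-42.659, -9.1692). A1 meets NW tangentially, so SN is at right angles to NW, so NW runs along (−sin 191°, cos 191°); with |NW| = 31.2, W = (-36.705, -39.796). Then |PW| = |W − P| = 39.828.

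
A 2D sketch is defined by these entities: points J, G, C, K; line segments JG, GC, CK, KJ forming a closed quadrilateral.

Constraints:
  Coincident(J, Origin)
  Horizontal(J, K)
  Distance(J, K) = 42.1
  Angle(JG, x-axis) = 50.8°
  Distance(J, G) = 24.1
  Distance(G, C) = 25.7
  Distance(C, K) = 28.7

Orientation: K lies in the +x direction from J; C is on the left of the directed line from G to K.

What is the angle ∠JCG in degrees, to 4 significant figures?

13.67°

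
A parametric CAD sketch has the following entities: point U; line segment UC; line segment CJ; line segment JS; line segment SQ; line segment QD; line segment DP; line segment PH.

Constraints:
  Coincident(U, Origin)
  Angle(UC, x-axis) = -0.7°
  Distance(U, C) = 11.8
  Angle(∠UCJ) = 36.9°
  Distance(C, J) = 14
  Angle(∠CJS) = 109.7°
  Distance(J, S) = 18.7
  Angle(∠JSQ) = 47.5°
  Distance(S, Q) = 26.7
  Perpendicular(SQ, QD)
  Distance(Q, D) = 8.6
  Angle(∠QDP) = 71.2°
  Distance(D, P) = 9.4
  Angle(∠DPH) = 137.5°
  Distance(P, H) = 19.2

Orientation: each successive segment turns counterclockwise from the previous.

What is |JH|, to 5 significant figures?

25.383

∠QDP = 71.2° gives DP at -176.00° from the x-axis; with |DP| = 9.4, P = (3.6047, -0.86605). ∠DPH = 137.5° gives PH at -133.50° from the x-axis; with |PH| = 19.2, H = (-9.6117, -14.793). Then |JH| = |H − J| = 25.383.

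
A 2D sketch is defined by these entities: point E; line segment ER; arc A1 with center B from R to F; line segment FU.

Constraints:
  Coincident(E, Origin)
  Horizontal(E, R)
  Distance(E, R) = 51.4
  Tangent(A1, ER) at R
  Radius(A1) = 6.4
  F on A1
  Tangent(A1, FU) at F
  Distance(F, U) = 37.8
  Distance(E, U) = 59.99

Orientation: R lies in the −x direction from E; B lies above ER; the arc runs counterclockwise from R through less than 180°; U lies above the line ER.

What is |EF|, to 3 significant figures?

45.4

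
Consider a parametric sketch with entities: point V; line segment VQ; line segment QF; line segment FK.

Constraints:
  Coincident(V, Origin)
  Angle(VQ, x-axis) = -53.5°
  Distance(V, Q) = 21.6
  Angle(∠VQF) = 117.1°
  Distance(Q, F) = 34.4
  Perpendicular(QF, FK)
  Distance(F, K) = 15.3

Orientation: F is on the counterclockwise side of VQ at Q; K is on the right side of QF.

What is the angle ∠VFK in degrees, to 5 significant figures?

113.49°

V is at the origin; VQ runs at -53.5° with length 21.6, so Q = 21.6·(cos -53.5°, sin -53.5°) = (12.848, -17.363). ∠VQF = 117.1°, so QF runs at -53.5° + (180° − 117.1°) = 9.4000° from the x-axis; with |QF| = 34.4, F = Q + 34.4·(cos 9.4000°, sin 9.4000°) = (46.786, -11.745). QF ⟂ FK; with |FK| = 15.3 on the right of QF, K = F + 15.3·(0.16333, -0.98657) = (49.285, -26.839). Then cos ∠VFK = FV·FK / (|FV||FK|), giving 113.49°.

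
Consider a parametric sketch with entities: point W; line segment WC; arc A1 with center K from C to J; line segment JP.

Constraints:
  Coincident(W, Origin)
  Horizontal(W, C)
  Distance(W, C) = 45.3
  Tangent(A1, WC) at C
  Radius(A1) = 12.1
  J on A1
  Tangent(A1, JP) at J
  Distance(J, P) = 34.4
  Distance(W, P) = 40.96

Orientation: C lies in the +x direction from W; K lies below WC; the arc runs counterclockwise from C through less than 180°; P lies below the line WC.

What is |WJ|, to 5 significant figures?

35.228

W is at the origin; WC is horizontal with |WC| = 45.3 and C on the +x side, so C = (45.300, 0.0000). Tangency of A1 to WC means the radius KC is perpendicular to WC, so K = C + (0, -12.1) = (45.300, -12.100). Since KJ ⟂ JP (tangency), |KP| = √(12.1² + 34.4²) = 36.466 regardless of where J sits on A1. So P lies on both circle(W, 40.96) and circle(K, 36.466); the below-WC intersection is P = (18.321, -36.634). J is the foot of the tangent from P: J = (34.650, -6.3565).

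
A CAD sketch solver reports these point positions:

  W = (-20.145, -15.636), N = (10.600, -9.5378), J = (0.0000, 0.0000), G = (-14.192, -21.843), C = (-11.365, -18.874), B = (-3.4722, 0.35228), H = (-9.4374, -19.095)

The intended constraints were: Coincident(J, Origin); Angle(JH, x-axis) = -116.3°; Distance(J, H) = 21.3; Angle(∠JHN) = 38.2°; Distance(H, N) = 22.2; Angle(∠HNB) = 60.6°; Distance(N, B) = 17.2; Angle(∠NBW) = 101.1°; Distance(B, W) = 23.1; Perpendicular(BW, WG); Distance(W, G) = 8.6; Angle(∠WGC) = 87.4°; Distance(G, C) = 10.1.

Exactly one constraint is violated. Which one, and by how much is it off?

Distance(G, C) = 10.1 — off by 6.00.

J = (0.00, 0.00) ✓; JH at -116.3° ✓; |JH| = 21.30 ✓; ∠JHN = 38.20° ✓; |HN| = 22.20 ✓; ∠HNB = 60.60° ✓; |NB| = 17.20 ✓; ∠NBW = 101.1° ✓; |BW| = 23.10 ✓; ∠(BW, WG) = 90.00° ✓; |WG| = 8.600 ✓; ∠WGC = 87.40° ✓; |GC| = 4.100 ✗.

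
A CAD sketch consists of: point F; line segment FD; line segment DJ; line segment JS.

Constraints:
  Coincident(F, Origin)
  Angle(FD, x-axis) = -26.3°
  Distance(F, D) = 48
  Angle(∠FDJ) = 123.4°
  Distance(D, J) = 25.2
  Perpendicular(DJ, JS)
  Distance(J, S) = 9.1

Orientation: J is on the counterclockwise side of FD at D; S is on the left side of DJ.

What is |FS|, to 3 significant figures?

60.2

∠FDJ = 123.4°, so DJ runs at -26.3° + (180° − 123.4°) = 30.3° from the x-axis; with |DJ| = 25.2, J = D + 25.2·(cos 30.3°, sin 30.3°) = (64.8, -8.55). DJ ⟂ JS; with |JS| = 9.1 on the left of DJ, S = J + 9.1·(-0.505, 0.863) = (60.2, -0.696). Then |FS| = |S − F| = 60.2.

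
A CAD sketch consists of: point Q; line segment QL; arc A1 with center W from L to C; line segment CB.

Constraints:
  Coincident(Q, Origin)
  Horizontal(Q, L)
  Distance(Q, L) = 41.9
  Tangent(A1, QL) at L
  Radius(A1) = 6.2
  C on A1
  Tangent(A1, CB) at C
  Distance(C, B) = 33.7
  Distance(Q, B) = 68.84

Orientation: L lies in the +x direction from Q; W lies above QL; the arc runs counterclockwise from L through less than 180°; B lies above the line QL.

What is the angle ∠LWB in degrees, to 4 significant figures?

150.8°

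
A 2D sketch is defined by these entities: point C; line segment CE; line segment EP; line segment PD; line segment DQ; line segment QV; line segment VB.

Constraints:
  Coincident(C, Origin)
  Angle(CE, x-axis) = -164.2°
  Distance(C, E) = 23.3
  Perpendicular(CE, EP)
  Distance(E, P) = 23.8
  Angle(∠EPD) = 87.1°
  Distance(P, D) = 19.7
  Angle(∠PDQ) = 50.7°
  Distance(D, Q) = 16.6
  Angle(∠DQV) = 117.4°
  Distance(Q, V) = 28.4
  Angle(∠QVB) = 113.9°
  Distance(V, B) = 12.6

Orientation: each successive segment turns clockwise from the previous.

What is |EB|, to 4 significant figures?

36.74

C is at the origin; CE runs at -164.2° with length 23.3, so E = (-22.42, -6.344). CE ⟂ EP, so EP runs at 105.8°; with |EP| = 23.8, P = (-28.90, 16.56). ∠EPD = 87.1° gives PD at 12.90° from the x-axis; with |PD| = 19.7, D = (-9.697, 20.95). ∠PDQ = 50.7° gives DQ at -116.4° from the x-axis; with |DQ| = 16.6, Q = (-17.08, 6.086). ∠DQV = 117.4° gives QV at -179.0° from the x-axis; with |QV| = 28.4, V = (-45.47, 5.590). ∠QVB = 113.9° gives VB at 114.9° from the x-axis; with |VB| = 12.6, B = (-50.78, 17.02). Then |EB| = |B − E| = 36.74.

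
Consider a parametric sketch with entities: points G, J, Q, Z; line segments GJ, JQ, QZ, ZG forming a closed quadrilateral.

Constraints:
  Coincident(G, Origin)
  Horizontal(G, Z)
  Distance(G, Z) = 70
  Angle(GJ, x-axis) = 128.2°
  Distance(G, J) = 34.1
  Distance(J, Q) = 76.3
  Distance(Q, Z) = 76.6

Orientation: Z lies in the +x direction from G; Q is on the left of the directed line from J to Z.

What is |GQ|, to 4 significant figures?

82.02

Checks: |JQ| = 76.30 ✓; |QZ| = 76.60 ✓.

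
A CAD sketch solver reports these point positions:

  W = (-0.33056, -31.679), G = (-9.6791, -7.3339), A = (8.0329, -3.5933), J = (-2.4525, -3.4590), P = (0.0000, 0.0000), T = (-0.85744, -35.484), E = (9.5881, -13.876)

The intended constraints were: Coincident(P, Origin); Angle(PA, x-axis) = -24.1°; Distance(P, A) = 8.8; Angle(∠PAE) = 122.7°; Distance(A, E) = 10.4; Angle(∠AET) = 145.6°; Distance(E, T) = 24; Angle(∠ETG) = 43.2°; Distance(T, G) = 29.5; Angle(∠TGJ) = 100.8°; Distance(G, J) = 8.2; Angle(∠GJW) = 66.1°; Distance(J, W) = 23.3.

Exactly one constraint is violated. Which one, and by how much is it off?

Distance(J, W) = 23.3 — off by 5.00.

P = (0.00, 0.00) ✓; PA at -24.10° ✓; |PA| = 8.800 ✓; ∠PAE = 122.7° ✓; |AE| = 10.40 ✓; ∠AET = 145.6° ✓; |ET| = 24.00 ✓; ∠ETG = 43.20° ✓; |TG| = 29.50 ✓; ∠TGJ = 100.8° ✓; |GJ| = 8.200 ✓; ∠GJW = 66.10° ✓; |JW| = 28.30 ✗.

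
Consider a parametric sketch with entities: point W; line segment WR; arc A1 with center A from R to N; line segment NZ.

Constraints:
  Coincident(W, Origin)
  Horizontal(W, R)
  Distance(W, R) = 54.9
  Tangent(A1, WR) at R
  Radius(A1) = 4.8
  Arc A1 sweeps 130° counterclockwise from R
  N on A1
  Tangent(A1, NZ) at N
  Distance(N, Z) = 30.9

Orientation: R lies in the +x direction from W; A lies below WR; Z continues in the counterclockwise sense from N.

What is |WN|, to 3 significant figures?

51.8

Tangency of A1 to WR means the radius AR is perpendicular to WR, so A = R + (0, -4.8) = (54.9, -4.80). On A1, R sits at bearing 90° from A; a 130° counterclockwise sweep puts N at bearing 220°, so N = A + 4.8·(cos 220°, sin 220°) = (51.2, -7.89). Then |WN| = |N − W| = 51.8.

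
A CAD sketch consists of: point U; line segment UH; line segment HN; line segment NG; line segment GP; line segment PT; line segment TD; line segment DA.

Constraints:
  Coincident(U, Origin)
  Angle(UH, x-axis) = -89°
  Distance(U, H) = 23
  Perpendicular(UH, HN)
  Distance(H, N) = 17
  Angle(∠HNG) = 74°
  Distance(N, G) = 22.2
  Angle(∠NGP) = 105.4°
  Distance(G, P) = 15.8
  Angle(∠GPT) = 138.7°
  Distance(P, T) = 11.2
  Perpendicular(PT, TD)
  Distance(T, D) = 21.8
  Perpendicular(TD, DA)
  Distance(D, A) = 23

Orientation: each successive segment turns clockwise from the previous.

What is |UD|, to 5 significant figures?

25.564

U is at the origin; UH runs at -89.0° with length 23.0, so H = (0.40141, -22.996). The perpendicularity gives HN at right angles to UH, so HN runs at -179.00°; with |HN| = 17.0, N = (-16.596, -23.293). ∠HNG = 74.0° gives NG at 75.000° from the x-axis; with |NG| = 22.2, G = (-10.850, -1.8496). ∠NGP = 105.4° gives GP at 0.40000° from the x-axis; with |GP| = 15.8, P = (4.9494, -1.7393). ∠GPT = 138.7° gives PT at -40.900° from the x-axis; with |PT| = 11.2, T = (13.415, -9.0724). PT is perpendicular to TD, so TD runs at -130.90°; with |TD| = 21.8, D = (-0.85840, -25.550). Then |UD| = |D − U| = 25.564.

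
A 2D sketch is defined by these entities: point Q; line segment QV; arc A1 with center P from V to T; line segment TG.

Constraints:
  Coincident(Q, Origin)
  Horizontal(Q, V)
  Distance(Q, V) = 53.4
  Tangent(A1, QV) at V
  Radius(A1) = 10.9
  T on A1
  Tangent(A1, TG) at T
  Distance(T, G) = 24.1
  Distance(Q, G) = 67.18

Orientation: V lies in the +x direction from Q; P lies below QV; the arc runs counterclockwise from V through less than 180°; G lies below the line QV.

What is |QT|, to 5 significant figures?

46.874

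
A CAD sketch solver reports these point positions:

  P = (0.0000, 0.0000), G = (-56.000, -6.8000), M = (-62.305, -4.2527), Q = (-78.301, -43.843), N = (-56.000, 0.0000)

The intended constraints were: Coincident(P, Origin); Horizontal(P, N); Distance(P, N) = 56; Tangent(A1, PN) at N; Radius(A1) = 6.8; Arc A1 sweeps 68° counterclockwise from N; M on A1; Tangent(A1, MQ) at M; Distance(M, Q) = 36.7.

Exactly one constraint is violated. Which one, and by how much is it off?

Distance(M, Q) = 36.7 — off by 6.00.

P = (0.00, 0.00) ✓; P.y = 0.00, N.y = 0.00 ✓; |PN| = 56.00 ✓; ∠(GN, NP) = 90.00° ✓; |GN| = 6.800 ✓; bearing(G→M) − bearing(G→N) = 68.00° ✓; |GM| = 6.800 ✓; ∠(GM, MQ) = 90.00° ✓; |MQ| = 42.70 ✗.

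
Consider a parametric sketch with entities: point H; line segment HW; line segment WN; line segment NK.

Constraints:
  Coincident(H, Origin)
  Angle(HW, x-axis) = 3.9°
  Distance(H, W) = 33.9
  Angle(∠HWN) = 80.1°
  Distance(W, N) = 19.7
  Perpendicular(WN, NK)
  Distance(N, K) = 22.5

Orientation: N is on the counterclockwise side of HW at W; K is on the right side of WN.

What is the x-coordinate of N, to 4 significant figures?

29.12

H is at the origin; HW runs at 3.9° with length 33.9, so W = 33.9·(cos 3.9°, sin 3.9°) = (33.82, 2.306). ∠HWN = 80.1°, so WN runs at 3.9° + (180° − 80.1°) = 103.8° from the x-axis; with |WN| = 19.7, N = W + 19.7·(cos 103.8°, sin 103.8°) = (29.12, 21.44). So N.x = 29.12.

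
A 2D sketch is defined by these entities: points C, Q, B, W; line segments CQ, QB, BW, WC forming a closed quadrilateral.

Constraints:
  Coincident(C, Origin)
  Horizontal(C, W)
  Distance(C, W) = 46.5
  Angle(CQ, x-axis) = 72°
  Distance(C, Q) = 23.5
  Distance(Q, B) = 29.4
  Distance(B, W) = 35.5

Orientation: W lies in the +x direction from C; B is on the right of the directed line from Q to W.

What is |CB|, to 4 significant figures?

13.44

Checks: |QB| = 29.40 ✓; |BW| = 35.50 ✓.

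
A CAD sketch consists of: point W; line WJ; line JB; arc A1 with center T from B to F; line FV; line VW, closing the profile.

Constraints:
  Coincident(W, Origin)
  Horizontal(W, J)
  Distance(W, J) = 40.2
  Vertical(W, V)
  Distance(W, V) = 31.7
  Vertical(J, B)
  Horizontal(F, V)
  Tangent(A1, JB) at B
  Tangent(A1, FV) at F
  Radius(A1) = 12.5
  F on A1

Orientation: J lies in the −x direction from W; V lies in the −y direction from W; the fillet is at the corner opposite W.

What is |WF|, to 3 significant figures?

42.1

W is at the origin; WJ is horizontal with |WJ| = 40.2 and J on the −x side, so J = (-40.2, 0.00). W and V share the same x with |WV| = 31.7 and V on the −y side, so V = (0.00, -31.7). The virtual corner opposite W is at (-40.2, -31.7). The tangent condition forces TB to be normal to JB and since A1 is tangent to FV there, TF ⟂ FV, with radius 12.5, so the center T sits 12.5 in from both sides at T = (-27.7, -19.2). That places the tangent points at B = (-40.2, -19.2) on JB and F = (-27.7, -31.7) on FV. Then |WF| = |F − W| = 42.1.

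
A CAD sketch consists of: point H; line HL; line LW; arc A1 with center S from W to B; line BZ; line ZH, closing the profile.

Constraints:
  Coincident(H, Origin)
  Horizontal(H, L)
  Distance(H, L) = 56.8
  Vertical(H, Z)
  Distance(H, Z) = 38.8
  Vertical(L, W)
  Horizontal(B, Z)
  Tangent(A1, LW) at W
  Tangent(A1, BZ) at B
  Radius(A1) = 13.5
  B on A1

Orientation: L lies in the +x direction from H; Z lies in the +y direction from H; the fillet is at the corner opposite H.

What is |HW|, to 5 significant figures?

62.180

H is at the origin; HL is horizontal with |HL| = 56.8 and L on the +x side, so L = (56.800, 0.0000). HZ is vertical with |HZ| = 38.8 and Z on the +y side, so Z = (0.0000, 38.800). The virtual corner opposite H is at (56.800, 38.800). The tangent condition forces SW to be normal to LW and since A1 is tangent to BZ there, SB ⟂ BZ, with radius 13.5, so the center S sits 13.5 in from both sides at S = (43.300, 25.300). That places the tangent points at W = (56.800, 25.300) on LW and B = (43.300, 38.800) on BZ. Then |HW| = |W − H| = 62.180.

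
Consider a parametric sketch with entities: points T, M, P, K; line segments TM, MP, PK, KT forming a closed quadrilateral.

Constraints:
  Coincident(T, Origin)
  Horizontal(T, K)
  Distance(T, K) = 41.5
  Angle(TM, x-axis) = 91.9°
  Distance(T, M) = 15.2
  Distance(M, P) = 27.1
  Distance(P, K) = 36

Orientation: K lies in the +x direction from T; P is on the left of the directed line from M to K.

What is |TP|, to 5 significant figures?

37.428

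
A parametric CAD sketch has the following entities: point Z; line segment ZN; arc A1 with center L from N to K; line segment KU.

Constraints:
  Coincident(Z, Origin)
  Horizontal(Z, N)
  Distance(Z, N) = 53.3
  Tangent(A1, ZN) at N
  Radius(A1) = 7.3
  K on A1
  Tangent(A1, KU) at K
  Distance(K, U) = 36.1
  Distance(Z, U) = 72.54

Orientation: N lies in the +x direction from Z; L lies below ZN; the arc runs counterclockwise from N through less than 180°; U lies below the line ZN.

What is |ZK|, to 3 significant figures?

47.4

Checks: |LK| = 7.300 ✓; ∠(LK, KU) = 90.00° ✓; |KU| = 36.10 ✓; |ZU| = 72.54 ✓.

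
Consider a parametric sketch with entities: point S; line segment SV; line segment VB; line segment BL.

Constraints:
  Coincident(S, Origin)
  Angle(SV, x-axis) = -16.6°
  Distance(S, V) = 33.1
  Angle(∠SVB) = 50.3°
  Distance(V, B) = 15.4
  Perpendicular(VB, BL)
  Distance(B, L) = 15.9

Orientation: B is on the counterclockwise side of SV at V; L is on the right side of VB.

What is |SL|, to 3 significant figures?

41.8

∠SVB = 50.3°, so VB runs at -16.6° + (180° − 50.3°) = 113° from the x-axis; with |VB| = 15.4, B = V + 15.4·(cos 113°, sin 113°) = (25.7, 4.71). VB ⟂ BL; with |BL| = 15.9 on the right of VB, L = B + 15.9·(0.920, 0.392) = (40.3, 10.9). Then |SL| = |L − S| = 41.8.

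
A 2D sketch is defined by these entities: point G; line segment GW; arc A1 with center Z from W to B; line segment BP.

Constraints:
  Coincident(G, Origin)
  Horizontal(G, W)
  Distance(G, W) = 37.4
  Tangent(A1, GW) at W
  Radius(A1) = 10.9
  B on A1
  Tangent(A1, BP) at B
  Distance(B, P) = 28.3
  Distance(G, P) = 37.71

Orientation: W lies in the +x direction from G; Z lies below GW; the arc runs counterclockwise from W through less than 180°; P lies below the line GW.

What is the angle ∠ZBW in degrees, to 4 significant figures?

55.32°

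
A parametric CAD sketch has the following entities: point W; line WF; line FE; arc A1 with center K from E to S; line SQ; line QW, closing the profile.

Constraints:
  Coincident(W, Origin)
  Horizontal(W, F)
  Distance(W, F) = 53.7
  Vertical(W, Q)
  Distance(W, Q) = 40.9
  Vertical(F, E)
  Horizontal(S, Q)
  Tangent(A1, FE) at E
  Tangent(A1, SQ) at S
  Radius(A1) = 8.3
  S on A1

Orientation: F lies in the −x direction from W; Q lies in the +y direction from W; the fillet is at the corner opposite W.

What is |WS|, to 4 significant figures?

61.11

W is at the origin; W and F share the same y with |WF| = 53.7 and F on the −x side, so F = (-53.70, 0.000). WQ is vertical with |WQ| = 40.9 and Q on the +y side, so Q = (0.000, 40.90). The virtual corner opposite W is at (-53.70, 40.90). A1 meets FE tangentially, so KE is at right angles to FE and tangency of A1 to SQ means the radius KS is perpendicular to SQ, with radius 8.3, so the center K sits 8.3 in from both sides at K = (-45.40, 32.60). That places the tangent points at E = (-53.70, 32.60) on FE and S = (-45.40, 40.90) on SQ. Then |WS| = |S − W| = 61.11.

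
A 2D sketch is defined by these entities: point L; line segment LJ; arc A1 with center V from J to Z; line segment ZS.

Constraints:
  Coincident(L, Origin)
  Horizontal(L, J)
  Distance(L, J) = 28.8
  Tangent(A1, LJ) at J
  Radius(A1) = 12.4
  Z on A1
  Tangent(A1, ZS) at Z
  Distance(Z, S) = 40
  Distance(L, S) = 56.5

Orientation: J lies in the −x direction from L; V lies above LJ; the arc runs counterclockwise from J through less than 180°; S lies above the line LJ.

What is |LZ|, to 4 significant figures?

21.10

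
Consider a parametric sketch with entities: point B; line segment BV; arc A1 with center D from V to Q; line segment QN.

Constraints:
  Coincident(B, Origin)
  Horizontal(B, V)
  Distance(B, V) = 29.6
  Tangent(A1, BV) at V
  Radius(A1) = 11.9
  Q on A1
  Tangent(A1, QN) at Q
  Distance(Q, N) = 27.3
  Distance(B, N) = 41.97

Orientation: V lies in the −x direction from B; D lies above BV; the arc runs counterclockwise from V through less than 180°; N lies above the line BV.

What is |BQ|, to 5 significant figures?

21.035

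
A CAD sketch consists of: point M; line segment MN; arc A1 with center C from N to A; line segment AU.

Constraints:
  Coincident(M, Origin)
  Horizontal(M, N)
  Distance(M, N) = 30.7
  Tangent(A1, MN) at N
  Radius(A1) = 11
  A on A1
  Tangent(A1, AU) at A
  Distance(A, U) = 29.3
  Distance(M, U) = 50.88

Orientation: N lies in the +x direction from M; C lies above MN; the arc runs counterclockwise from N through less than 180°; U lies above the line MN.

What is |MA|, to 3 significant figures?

43.6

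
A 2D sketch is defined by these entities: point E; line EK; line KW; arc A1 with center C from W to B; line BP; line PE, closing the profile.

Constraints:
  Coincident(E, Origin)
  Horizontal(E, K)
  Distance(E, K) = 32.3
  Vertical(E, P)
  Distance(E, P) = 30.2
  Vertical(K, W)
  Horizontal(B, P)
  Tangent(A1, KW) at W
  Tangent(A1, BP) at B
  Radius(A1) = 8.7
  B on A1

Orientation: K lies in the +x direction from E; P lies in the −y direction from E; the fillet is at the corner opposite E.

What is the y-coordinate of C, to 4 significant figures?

-21.50

EP is vertical with |EP| = 30.2 and P on the −y side, so P = (0.000, -30.20). The virtual corner opposite E is at (32.30, -30.20). A1 meets KW tangentially, so CW is at right angles to KW and tangency of A1 to BP means the radius CB is perpendicular to BP, with radius 8.7, so the center C sits 8.7 in from both sides at C = (23.60, -21.50). So C.y = -21.50.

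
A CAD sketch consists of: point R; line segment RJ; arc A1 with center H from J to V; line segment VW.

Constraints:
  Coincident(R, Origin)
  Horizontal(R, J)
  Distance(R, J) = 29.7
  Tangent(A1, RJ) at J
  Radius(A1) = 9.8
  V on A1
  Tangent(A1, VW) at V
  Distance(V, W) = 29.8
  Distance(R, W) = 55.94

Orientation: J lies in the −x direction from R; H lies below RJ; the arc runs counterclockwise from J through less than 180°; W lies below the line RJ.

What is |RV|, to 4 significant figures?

40.70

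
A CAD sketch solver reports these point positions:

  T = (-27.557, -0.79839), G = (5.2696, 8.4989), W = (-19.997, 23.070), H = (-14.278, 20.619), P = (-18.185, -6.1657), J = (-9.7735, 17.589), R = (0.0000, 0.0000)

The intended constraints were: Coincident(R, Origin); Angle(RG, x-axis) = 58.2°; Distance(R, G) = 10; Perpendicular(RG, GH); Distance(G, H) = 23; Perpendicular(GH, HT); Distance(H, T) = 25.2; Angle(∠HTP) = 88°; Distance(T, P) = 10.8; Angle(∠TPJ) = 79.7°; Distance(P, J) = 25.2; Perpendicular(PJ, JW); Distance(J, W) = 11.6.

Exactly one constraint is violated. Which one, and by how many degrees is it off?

Perpendicular(PJ, JW) — off by 8.70°.

R = (0.00, 0.00) ✓; RG at 58.20° ✓; |RG| = 10.00 ✓; ∠(RG, GH) = 90.00° ✓; |GH| = 23.00 ✓; ∠(GH, HT) = 90.00° ✓; |HT| = 25.20 ✓; ∠HTP = 88.00° ✓; |TP| = 10.80 ✓; ∠TPJ = 79.70° ✓; |PJ| = 25.20 ✓; ∠(PJ, JW) = 81.30° ✗; |JW| = 11.60 ✓.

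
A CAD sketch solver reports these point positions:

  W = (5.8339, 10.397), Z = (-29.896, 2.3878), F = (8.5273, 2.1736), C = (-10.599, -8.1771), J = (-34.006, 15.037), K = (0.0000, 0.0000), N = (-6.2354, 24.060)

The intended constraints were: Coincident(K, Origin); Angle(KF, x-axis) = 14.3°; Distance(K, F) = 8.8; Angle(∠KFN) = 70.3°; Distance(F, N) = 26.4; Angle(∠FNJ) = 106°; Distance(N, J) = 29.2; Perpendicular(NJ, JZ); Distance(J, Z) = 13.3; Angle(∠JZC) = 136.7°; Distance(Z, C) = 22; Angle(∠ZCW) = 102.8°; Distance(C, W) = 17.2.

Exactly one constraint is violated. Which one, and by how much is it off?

Distance(C, W) = 17.2 — off by 7.60.

K = (0.00, 0.00) ✓; KF at 14.30° ✓; |KF| = 8.800 ✓; ∠KFN = 70.30° ✓; |FN| = 26.40 ✓; ∠FNJ = 106.0° ✓; |NJ| = 29.20 ✓; ∠(NJ, JZ) = 90.00° ✓; |JZ| = 13.30 ✓; ∠JZC = 136.7° ✓; |ZC| = 22.00 ✓; ∠ZCW = 102.8° ✓; |CW| = 24.80 ✗.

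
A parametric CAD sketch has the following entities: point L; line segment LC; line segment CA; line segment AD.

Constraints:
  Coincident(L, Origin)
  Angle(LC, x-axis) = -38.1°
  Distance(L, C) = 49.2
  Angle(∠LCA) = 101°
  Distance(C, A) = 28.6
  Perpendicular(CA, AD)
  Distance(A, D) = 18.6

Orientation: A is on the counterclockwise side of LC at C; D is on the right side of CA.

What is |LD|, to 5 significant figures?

76.930

∠LCA = 101.0°, so CA runs at -38.1° + (180° − 101.0°) = 40.900° from the x-axis; with |CA| = 28.6, A = C + 28.6·(cos 40.900°, sin 40.900°) = (60.335, -11.633). CA is perpendicular to AD; with |AD| = 18.6 on the right of CA, D = A + 18.6·(0.65474, -0.75585) = (72.513, -25.691). Then |LD| = |D − L| = 76.930.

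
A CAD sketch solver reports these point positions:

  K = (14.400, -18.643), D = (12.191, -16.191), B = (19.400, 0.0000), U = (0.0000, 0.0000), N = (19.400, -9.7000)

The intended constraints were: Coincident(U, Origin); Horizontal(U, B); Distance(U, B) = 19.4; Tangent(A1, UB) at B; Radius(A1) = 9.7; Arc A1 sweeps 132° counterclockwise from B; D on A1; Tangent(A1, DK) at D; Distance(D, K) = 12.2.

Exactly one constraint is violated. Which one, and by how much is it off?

Distance(D, K) = 12.2 — off by 8.90.

U = (0.00, 0.00) ✓; U.y = 0.00, B.y = 0.00 ✓; |UB| = 19.40 ✓; ∠(NB, BU) = 90.00° ✓; |NB| = 9.700 ✓; bearing(N→D) − bearing(N→B) = 132.0° ✓; |ND| = 9.701 ✓; ∠(ND, DK) = 89.98° ✓; |DK| = 3.300 ✗.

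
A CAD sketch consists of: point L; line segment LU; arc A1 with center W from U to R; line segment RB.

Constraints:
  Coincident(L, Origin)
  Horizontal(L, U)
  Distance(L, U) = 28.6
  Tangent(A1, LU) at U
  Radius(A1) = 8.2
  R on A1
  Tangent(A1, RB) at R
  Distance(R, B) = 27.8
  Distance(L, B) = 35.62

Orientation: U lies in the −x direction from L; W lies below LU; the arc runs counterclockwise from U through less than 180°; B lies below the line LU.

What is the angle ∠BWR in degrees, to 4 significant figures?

73.57°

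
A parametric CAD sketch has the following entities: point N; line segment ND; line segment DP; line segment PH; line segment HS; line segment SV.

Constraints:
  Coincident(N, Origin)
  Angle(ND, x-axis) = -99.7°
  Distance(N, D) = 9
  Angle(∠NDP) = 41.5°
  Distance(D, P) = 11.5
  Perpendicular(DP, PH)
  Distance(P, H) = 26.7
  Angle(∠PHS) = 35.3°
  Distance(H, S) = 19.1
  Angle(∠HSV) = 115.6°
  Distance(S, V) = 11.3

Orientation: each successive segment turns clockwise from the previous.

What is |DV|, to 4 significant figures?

6.086

∠PHS = 35.3° gives HS at -112.9° from the x-axis; with |HS| = 19.1, S = (7.683, -2.622). ∠HSV = 115.6° gives SV at -177.3° from the x-axis; with |SV| = 11.3, V = (-3.604, -3.155). Then |DV| = |V − D| = 6.086.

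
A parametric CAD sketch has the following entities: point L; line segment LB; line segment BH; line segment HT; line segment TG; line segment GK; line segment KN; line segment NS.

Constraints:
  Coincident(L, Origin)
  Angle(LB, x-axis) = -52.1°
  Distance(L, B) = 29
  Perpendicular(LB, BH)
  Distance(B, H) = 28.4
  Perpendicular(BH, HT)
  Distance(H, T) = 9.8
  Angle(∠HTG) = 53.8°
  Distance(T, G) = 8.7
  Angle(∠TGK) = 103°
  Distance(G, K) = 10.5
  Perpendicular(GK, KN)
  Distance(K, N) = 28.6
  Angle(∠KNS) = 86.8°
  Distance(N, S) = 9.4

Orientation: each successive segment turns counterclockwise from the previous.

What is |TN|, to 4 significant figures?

23.67

∠TGK = 103.0° gives GK at -28.90° from the x-axis; with |GK| = 10.5, K = (41.01, -11.15). GK ⟂ KN, so KN runs at 61.10°; with |KN| = 28.6, N = (54.84, 13.89). Then |TN| = |N − T| = 23.67.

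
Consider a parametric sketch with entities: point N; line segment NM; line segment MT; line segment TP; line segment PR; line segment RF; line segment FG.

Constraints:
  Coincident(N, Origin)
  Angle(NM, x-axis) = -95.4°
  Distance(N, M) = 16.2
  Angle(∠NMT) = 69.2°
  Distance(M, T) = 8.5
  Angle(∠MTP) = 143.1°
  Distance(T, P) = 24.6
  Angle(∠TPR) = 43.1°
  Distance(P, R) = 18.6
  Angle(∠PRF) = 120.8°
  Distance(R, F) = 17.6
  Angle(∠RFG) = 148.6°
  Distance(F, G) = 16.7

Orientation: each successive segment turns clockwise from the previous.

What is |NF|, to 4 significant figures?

14.10

N is at the origin; NM runs at -95.4° with length 16.2, so M = (-1.525, -16.13). ∠NMT = 69.2° gives MT at 153.8° from the x-axis; with |MT| = 8.5, T = (-9.151, -12.38). ∠MTP = 143.1° gives TP at 116.9° from the x-axis; with |TP| = 24.6, P = (-20.28, 9.563). ∠TPR = 43.1° gives PR at -20.00° from the x-axis; with |PR| = 18.6, R = (-2.803, 3.201). ∠PRF = 120.8° gives RF at -79.20° from the x-axis; with |RF| = 17.6, F = (0.4950, -14.09). Then |NF| = |F − N| = 14.10.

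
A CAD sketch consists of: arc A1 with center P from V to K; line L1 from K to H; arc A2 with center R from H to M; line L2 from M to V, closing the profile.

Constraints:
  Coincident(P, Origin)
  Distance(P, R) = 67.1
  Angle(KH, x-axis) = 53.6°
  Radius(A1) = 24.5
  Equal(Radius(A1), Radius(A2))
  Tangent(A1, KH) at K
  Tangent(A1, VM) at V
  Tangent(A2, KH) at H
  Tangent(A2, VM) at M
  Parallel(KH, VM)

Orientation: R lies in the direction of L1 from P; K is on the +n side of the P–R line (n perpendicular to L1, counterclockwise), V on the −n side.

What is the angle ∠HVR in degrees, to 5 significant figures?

16.080°

Tangency of A1 to both parallel lines with radius 24.5 puts K and V at P ± 24.5·n: K = (-19.720, 14.539), V = (19.720, -14.539). Equal radii place H and M the same way about R: H = R + 24.5·n = (20.099, 68.547), M = R − 24.5·n = (59.538, 39.470). Then cos ∠HVR = VH·VR / (|VH||VR|), giving 16.080°.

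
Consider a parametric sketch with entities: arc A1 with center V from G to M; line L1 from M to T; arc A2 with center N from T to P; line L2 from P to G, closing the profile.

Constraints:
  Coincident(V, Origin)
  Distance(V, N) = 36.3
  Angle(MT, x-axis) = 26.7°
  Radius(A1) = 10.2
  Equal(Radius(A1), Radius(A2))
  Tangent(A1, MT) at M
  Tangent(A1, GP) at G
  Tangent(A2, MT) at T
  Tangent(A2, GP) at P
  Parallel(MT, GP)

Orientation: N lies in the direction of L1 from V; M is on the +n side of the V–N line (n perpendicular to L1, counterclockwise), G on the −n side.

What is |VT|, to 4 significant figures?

37.71

Tangency of A1 to both parallel lines with radius 10.2 puts M and G at V ± 10.2·n: M = (-4.583, 9.112), G = (4.583, -9.112). Equal radii place T and P the same way about N: T = N + 10.2·n = (27.85, 25.42), P = N − 10.2·n = (37.01, 7.198). Then |VT| = |T − V| = 37.71.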